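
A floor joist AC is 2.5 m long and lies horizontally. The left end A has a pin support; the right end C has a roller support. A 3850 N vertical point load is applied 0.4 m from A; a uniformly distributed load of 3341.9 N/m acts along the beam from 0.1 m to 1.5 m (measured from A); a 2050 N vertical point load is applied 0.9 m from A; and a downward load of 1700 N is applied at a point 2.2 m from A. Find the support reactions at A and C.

A_x = 0, A_y = 7931 N, C_y = 4347 N

Resultant of the distributed load: 3341.9 × 1.4 = 4678.66 N at 0.8 m from A.
Taking moments about A: C_y·2.5 − 3850·0.4 − (3341.9·1.4)·0.8 − 2050·0.9 − 1700·2.2 = 0 → C_y = 10867.928/2.5 = 4347.17 ≈ 4347 N.
ΣF_y = 0: A_y + 4347.17 − 3850 − 3341.9·1.4 − 2050 − 1700 = 0 → A_y = 7931 N.
ΣF_x = 0: no horizontal applied forces, so A_x = 0.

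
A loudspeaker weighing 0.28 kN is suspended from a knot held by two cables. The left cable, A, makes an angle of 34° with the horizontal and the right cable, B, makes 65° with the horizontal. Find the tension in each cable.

T_A = 0.1198 kN, T_B = 0.2350 kN

ΣF_x = 0: −T_A·cos34° + T_B·cos65° = 0 → T_B = 1.96167·T_A.
ΣF_y = 0: T_A·sin34° + T_B·sin65° = 0.28.
Substitute: T_A·(0.559193 + 1.96167·0.906308) = 0.28 → T_A = 0.119808 ≈ 0.1198 kN.
Then T_B = 1.96167 × 0.119808 = 0.2350 kN.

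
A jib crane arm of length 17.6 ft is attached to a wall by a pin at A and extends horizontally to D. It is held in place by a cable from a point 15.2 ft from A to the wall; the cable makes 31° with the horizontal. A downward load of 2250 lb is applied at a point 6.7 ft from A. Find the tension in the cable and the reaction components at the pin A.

T = 1926 lb, A_x = 1651 lb, A_y = 1258 lb

ΣM about A: T·sin31°·15.2 − 2250·6.7 = 0 → T = 15075/(15.2·0.515038) = 1925.64 ≈ 1926 lb.
ΣF_x = 0: A_x − T·cos31° = 0 → A_x = 1925.64 × 0.857167 = 1651 lb.
ΣF_y = 0: A_y + T·sin31° − 2250 = 0 → A_y = 2250 − 1925.64 × 0.515038 = 1258 lb.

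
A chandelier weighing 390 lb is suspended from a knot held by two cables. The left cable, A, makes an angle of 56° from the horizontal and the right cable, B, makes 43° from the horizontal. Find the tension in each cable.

ΣF_x = 0: −T_A·cos56° + T_B·cos43° = 0 → T_B = 0.7646·T_A.
ΣF_y = 0: T_A·sin56° + T_B·sin43° = 390.
Substitute: T_A·(0.829038 + 0.7646·0.681998) = 390 → T_A = 288.783 ≈ 288.8 lb.
Then T_B = 0.7646 × 288.783 = 220.8 lb.

T_A = 288.8 lb, T_B = 220.8 lb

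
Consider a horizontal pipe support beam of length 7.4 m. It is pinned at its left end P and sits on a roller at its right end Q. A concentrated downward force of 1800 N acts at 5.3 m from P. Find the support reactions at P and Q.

Moments about P: Q_y·7.4 − 1800·5.3 = 0 → Q_y = 9540/7.4 = 1289.19 ≈ 1289 N.
ΣF_y = 0: P_y + 1289.19 − 1800 = 0 → P_y = 510.8 N.
ΣF_x = 0: no horizontal applied forces, so P_x = 0.

P_x = 0, P_y = 510.8 N, Q_y = 1289 N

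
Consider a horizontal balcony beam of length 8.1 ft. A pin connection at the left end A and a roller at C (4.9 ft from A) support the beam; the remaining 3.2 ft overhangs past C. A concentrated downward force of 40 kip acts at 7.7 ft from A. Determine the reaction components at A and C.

Taking moments about A: C_y·4.9 − 40·7.7 = 0 → C_y = 308/4.9 = 62.8571 ≈ 62.86 kip.
ΣF_y = 0: A_y + 62.8571 − 40 = 0 → A_y = -22.86 kip.
ΣF_x = 0: no horizontal applied forces, so A_x = 0.

A_x = 0, A_y = -22.86 kip, C_y = 62.86 kip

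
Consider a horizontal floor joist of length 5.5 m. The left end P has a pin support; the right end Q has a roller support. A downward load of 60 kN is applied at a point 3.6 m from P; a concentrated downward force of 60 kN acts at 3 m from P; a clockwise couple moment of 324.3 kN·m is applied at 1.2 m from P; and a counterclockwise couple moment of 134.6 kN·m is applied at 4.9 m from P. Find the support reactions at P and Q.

P_x = 0, P_y = 13.51 kN, Q_y = 106.5 kN

Moments about P: Q_y·5.5 − 60·3.6 − 60·3 − 324.3 + 134.6 = 0 → Q_y = 585.7/5.5 = 106.491 ≈ 106.5 kN.
ΣF_y = 0: P_y + 106.491 − 60 − 60 = 0 → P_y = 13.51 kN.
ΣF_x = 0: no horizontal applied forces, so P_x = 0.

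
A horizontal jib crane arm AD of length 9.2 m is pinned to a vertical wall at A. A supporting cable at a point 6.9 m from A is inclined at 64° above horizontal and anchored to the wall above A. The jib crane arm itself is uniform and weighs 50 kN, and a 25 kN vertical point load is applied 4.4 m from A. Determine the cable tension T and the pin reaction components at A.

T = 54.82 kN, A_x = 24.03 kN, A_y = 25.72 kN

ΣM about A: T·sin64°·6.9 − 50·4.6 − 25·4.4 = 0 → T = 340/(6.9·0.898794) = 54.8239 ≈ 54.82 kN.
ΣF_x = 0: A_x − T·cos64° = 0 → A_x = 54.8239 × 0.438371 = 24.03 kN.
ΣF_y = 0: A_y + T·sin64° − 50 − 25 = 0 → A_y = 75 − 54.8239 × 0.898794 = 25.72 kN.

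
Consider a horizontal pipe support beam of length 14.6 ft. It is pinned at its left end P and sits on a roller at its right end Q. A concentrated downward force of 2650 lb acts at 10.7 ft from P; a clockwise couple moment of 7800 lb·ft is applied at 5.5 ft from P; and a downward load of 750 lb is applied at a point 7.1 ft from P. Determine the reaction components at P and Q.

Moments about P: Q_y·14.6 − 2650·10.7 − 7800 − 750·7.1 = 0 → Q_y = 41480/14.6 = 2841.1 ≈ 2841 lb.
ΣF_y = 0: P_y + 2841.1 − 2650 − 750 = 0 → P_y = 558.9 lb.
ΣF_x = 0: no horizontal applied forces, so P_x = 0.

P_x = 0, P_y = 558.9 lb, Q_y = 2841 lb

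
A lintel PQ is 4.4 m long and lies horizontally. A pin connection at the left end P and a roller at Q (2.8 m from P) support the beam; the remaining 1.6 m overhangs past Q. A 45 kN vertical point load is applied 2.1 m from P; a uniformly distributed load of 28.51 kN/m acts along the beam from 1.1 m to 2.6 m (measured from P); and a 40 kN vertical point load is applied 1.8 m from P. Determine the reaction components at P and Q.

Resultant of the distributed load: 28.51 × 1.5 = 42.765 kN at 1.85 m from P.
Taking moments about P: Q_y·2.8 − 45·2.1 − (28.51·1.5)·1.85 − 40·1.8 = 0 → Q_y = 245.61525/2.8 = 87.7197 ≈ 87.72 kN.
ΣF_y = 0: P_y + 87.7197 − 45 − 28.51·1.5 − 40 = 0 → P_y = 40.05 kN.
ΣF_x = 0: no horizontal applied forces, so P_x = 0.

P_x = 0, P_y = 40.05 kN, Q_y = 87.72 kN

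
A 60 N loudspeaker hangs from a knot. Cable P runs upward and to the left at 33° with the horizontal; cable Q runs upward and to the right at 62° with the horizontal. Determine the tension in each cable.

ΣF_x = 0: −T_P·cos33° + T_Q·cos62° = 0 → T_Q = 1.78641·T_P.
ΣF_y = 0: T_P·sin33° + T_Q·sin62° = 60.
Substitute: T_P·(0.544639 + 1.78641·0.882948) = 60 → T_P = 28.2759 ≈ 28.28 N.
Then T_Q = 1.78641 × 28.2759 = 50.51 N.

T_P = 28.28 N, T_Q = 50.51 N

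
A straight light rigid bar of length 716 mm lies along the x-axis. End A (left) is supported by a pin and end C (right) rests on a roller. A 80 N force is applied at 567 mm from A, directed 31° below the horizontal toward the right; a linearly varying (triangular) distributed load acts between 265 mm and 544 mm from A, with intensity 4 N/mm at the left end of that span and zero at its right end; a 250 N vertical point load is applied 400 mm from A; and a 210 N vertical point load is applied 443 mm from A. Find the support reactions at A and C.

Resultant of the triangular load: ½ × 4 × 279 = 558 N, acting at 358 mm from A (one-third of the span from the peak).
Moments about A: C_y·716 − 80·sin31°·567 − (½·4·279)·358 − 250·400 − 210·443 = 0 → C_y = 416156/716 = 581.223 ≈ 581.2 N.
ΣF_y = 0: A_y + 581.223 − 80·sin31° − ½·4·279 − 250 − 210 = 0 → A_y = 478.0 N.
ΣF_x = 0: A_x + 80·cos31° = 0 → A_x = -68.57 N.

A_x = -68.57 N, A_y = 478.0 N, C_y = 581.2 N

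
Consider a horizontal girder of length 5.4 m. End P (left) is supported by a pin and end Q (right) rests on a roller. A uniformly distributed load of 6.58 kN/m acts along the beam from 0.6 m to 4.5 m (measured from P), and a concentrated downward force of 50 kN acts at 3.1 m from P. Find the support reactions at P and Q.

P_x = 0, P_y = 34.84 kN, Q_y = 40.82 kN

Resultant of the distributed load: 6.58 × 3.9 = 25.662 kN at 2.55 m from P.
Moments about P: Q_y·5.4 − (6.58·3.9)·2.55 − 50·3.1 = 0 → Q_y = 220.4381/5.4 = 40.8219 ≈ 40.82 kN.
ΣF_y = 0: P_y + 40.8219 − 6.58·3.9 − 50 = 0 → P_y = 34.84 kN.
ΣF_x = 0: no horizontal applied forces, so P_x = 0.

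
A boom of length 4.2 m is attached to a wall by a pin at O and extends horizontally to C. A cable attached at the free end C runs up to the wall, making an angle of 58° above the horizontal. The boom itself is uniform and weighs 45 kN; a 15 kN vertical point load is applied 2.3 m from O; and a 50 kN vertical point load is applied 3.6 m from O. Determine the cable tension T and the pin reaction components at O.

ΣM about O: T·sin58°·4.2 − 45·2.1 − 15·2.3 − 50·3.6 = 0 → T = 309/(4.2·0.848048) = 86.7538 ≈ 86.75 kN.
ΣF_x = 0: O_x − T·cos58° = 0 → O_x = 86.7538 × 0.529919 = 45.97 kN.
ΣF_y = 0: O_y + T·sin58° − 45 − 15 − 50 = 0 → O_y = 110 − 86.7538 × 0.848048 = 36.43 kN.

T = 86.75 kN, O_x = 45.97 kN, O_y = 36.43 kN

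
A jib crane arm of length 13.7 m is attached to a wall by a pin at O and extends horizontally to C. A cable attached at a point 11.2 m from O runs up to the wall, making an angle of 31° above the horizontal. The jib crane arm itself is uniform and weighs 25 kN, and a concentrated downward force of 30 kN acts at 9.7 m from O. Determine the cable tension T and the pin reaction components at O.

ΣM about O: T·sin31°·11.2 − 25·6.85 − 30·9.7 = 0 → T = 462.25/(11.2·0.515038) = 80.1345 ≈ 80.13 kN.
ΣF_x = 0: O_x − T·cos31° = 0 → O_x = 80.1345 × 0.857167 = 68.69 kN.
ΣF_y = 0: O_y + T·sin31° − 25 − 30 = 0 → O_y = 55 − 80.1345 × 0.515038 = 13.73 kN.

T = 80.13 kN, O_x = 68.69 kN, O_y = 13.73 kN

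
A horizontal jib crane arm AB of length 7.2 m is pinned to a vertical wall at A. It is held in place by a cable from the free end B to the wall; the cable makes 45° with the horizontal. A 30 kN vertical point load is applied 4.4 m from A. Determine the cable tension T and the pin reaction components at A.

T = 25.93 kN, A_x = 18.33 kN, A_y = 11.67 kN

ΣM about A: T·sin45°·7.2 − 30·4.4 = 0 → T = 132/(7.2·0.707107) = 25.9272 ≈ 25.93 kN.
ΣF_x = 0: A_x − T·cos45° = 0 → A_x = 25.9272 × 0.707107 = 18.33 kN.
ΣF_y = 0: A_y + T·sin45° − 30 = 0 → A_y = 30 − 25.9272 × 0.707107 = 11.67 kN.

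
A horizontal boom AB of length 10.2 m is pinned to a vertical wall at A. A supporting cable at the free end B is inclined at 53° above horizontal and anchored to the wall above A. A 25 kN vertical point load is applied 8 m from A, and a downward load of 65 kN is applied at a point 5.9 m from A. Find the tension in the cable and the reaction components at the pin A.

T = 71.63 kN, A_x = 43.11 kN, A_y = 32.79 kN

ΣM about A: T·sin53°·10.2 − 25·8 − 65·5.9 = 0 → T = 583.5/(10.2·0.798636) = 71.6295 ≈ 71.63 kN.
ΣF_x = 0: A_x − T·cos53° = 0 → A_x = 71.6295 × 0.601815 = 43.11 kN.
ΣF_y = 0: A_y + T·sin53° − 25 − 65 = 0 → A_y = 90 − 71.6295 × 0.798636 = 32.79 kN.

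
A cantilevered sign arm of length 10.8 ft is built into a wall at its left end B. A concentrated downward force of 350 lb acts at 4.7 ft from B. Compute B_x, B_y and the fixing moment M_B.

B_x = 0, B_y = 350.0 lb, M_B = 1645 lb·ft

ΣF_x = 0: B_x = 0.
ΣF_y = 0: B_y − 350 = 0 → B_y = 350.0 lb.
ΣM about B: M_B − 350·4.7 = 0 → M_B = 1645 lb·ft.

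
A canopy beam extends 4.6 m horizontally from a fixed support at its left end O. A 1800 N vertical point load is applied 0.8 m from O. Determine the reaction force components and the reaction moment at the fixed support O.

O_x = 0, O_y = 1800 N, M_O = 1440 N·m

ΣF_x = 0: O_x = 0.
ΣF_y = 0: O_y − 1800 = 0 → O_y = 1800 N.
ΣM about O: M_O − 1800·0.8 = 0 → M_O = 1440 N·m.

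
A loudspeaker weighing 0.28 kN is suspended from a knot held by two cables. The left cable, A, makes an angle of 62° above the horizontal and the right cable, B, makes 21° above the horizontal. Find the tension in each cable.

ΣF_x = 0: −T_A·cos62° + T_B·cos21° = 0 → T_B = 0.502872·T_A.
ΣF_y = 0: T_A·sin62° + T_B·sin21° = 0.28.
Substitute: T_A·(0.882948 + 0.502872·0.358368) = 0.28 → T_A = 0.263366 ≈ 0.2634 kN.
Then T_B = 0.502872 × 0.263366 = 0.1324 kN.

T_A = 0.2634 kN, T_B = 0.1324 kN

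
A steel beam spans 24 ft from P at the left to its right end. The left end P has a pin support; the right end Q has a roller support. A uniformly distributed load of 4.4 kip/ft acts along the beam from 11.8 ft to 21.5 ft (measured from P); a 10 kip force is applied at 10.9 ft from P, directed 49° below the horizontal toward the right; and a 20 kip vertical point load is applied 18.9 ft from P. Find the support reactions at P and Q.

Resultant of the distributed load: 4.4 × 9.7 = 42.68 kip at 16.65 ft from P.
ΣM about P: Q_y·24 − (4.4·9.7)·16.65 − 10·sin49°·10.9 − 20·18.9 = 0 → Q_y = 1170.89/24 = 48.7871 ≈ 48.79 kip.
ΣF_y = 0: P_y + 48.7871 − 4.4·9.7 − 10·sin49° − 20 = 0 → P_y = 21.44 kip.
ΣF_x = 0: P_x + 10·cos49° = 0 → P_x = -6.561 kip.

P_x = -6.561 kip, P_y = 21.44 kip, Q_y = 48.79 kip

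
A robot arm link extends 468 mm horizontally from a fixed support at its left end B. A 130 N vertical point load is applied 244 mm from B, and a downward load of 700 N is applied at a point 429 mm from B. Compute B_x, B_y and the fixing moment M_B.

ΣF_x = 0: B_x = 0.
ΣF_y = 0: B_y − 130 − 700 = 0 → B_y = 830.0 N.
ΣM about B: M_B − 130·244 − 700·429 = 0 → M_B = 332000 N·mm.

B_x = 0, B_y = 830.0 N, M_B = 332000 N·mm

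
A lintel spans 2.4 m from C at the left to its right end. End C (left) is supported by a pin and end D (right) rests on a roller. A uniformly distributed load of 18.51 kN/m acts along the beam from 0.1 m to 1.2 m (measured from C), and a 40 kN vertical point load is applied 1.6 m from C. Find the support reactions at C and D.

Resultant of the distributed load: 18.51 × 1.1 = 20.361 kN at 0.65 m from C.
Taking moments about C: D_y·2.4 − (18.51·1.1)·0.65 − 40·1.6 = 0 → D_y = 77.23465/2.4 = 32.1811 ≈ 32.18 kN.
ΣF_y = 0: C_y + 32.1811 − 18.51·1.1 − 40 = 0 → C_y = 28.18 kN.
ΣF_x = 0: no horizontal applied forces, so C_x = 0.

C_x = 0, C_y = 28.18 kN, D_y = 32.18 kN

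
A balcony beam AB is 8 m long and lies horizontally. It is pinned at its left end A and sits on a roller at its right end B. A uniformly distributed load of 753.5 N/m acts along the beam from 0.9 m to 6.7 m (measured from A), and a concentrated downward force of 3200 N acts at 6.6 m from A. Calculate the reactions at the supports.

Resultant of the distributed load: 753.5 × 5.8 = 4370.3 N at 3.8 m from A.
Moments about A: B_y·8 − (753.5·5.8)·3.8 − 3200·6.6 = 0 → B_y = 37727.14/8 = 4715.89 ≈ 4716 N.
ΣF_y = 0: A_y + 4715.89 − 753.5·5.8 − 3200 = 0 → A_y = 2854 N.
ΣF_x = 0: no horizontal applied forces, so A_x = 0.

A_x = 0, A_y = 2854 N, B_y = 4716 N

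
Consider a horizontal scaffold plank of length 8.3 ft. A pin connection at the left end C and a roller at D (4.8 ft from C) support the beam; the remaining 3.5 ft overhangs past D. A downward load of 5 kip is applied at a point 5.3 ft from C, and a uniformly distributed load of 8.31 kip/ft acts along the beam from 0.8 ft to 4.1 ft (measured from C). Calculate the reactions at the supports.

C_x = 0, C_y = 12.91 kip, D_y = 19.52 kip

Resultant of the distributed load: 8.31 × 3.3 = 27.423 kip at 2.45 ft from C.
Moments about C: D_y·4.8 − 5·5.3 − (8.31·3.3)·2.45 = 0 → D_y = 93.68635/4.8 = 19.518 ≈ 19.52 kip.
ΣF_y = 0: C_y + 19.518 − 5 − 8.31·3.3 = 0 → C_y = 12.91 kip.
ΣF_x = 0: no horizontal applied forces, so C_x = 0.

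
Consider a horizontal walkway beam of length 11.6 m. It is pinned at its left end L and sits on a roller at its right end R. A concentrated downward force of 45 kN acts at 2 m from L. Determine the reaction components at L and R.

L_x = 0, L_y = 37.24 kN, R_y = 7.759 kN

Taking moments about L: R_y·11.6 − 45·2 = 0 → R_y = 90/11.6 = 7.75862 ≈ 7.759 kN.
ΣF_y = 0: L_y + 7.75862 − 45 = 0 → L_y = 37.24 kN.
ΣF_x = 0: no horizontal applied forces, so L_x = 0.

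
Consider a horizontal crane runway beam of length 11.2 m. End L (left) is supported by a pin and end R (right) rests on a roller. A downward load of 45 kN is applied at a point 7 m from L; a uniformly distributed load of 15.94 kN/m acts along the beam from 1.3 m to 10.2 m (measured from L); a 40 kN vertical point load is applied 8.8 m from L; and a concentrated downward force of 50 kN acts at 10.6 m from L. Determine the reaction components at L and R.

L_x = 0, L_y = 97.16 kN, R_y = 179.7 kN

Resultant of the distributed load: 15.94 × 8.9 = 141.866 kN at 5.75 m from L.
ΣM about L: R_y·11.2 − 45·7 − (15.94·8.9)·5.75 − 40·8.8 − 50·10.6 = 0 → R_y = 2012.7295/11.2 = 179.708 ≈ 179.7 kN.
ΣF_y = 0: L_y + 179.708 − 45 − 15.94·8.9 − 40 − 50 = 0 → L_y = 97.16 kN.
ΣF_x = 0: no horizontal applied forces, so L_x = 0.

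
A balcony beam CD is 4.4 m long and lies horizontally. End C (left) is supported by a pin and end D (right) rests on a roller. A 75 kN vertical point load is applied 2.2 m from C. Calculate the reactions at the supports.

C_x = 0, C_y = 37.50 kN, D_y = 37.50 kN

Taking moments about C: D_y·4.4 − 75·2.2 = 0 → D_y = 165/4.4 = 37.50 kN.
ΣF_y = 0: C_y + 37.5 − 75 = 0 → C_y = 37.50 kN.
ΣF_x = 0: no horizontal applied forces, so C_x = 0.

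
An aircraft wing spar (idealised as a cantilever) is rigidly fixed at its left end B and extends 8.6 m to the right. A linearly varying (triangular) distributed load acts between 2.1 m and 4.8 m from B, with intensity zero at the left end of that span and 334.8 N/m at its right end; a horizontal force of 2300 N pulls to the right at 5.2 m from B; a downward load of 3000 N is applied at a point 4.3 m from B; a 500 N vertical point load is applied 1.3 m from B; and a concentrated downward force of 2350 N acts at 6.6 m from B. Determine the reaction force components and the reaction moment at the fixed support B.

Resultant of the triangular load: ½ × 334.8 × 2.7 = 451.98 N, acting at 3.9 m from B (one-third of the span from the peak).
ΣF_x = 0: B_x + 2300 = 0 → B_x = -2300 N.
ΣF_y = 0: B_y − ½·334.8·2.7 − 3000 − 500 − 2350 = 0 → B_y = 6302 N.
ΣM about B: M_B − (½·334.8·2.7)·3.9 − 3000·4.3 − 500·1.3 − 2350·6.6 = 0 → M_B = 30820 N·m.

B_x = -2300 N, B_y = 6302 N, M_B = 30820 N·m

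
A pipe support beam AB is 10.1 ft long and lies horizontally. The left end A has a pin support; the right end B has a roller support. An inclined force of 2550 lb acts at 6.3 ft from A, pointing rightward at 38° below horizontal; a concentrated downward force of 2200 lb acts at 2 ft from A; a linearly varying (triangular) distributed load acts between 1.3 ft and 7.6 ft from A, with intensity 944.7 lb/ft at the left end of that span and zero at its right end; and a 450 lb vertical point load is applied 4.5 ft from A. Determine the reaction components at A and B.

Resultant of the triangular load: ½ × 944.7 × 6.3 = 2975.805 lb, acting at 3.4 ft from A (one-third of the span from the peak).
ΣM about A: B_y·10.1 − 2550·sin38°·6.3 − 2200·2 − (½·944.7·6.3)·3.4 − 450·4.5 = 0 → B_y = 26433.3/10.1 = 2617.16 ≈ 2617 lb.
ΣF_y = 0: A_y + 2617.16 − 2550·sin38° − 2200 − ½·944.7·6.3 − 450 = 0 → A_y = 4579 lb.
ΣF_x = 0: A_x + 2550·cos38° = 0 → A_x = -2009 lb.

A_x = -2009 lb, A_y = 4579 lb, B_y = 2617 lb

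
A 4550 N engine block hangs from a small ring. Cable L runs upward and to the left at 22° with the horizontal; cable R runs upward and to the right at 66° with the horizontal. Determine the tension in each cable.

ΣF_x = 0: −T_L·cos22° + T_R·cos66° = 0 → T_R = 2.27957·T_L.
ΣF_y = 0: T_L·sin22° + T_R·sin66° = 4550.
Substitute: T_L·(0.374607 + 2.27957·0.913545) = 4550 → T_L = 1851.78 ≈ 1852 N.
Then T_R = 2.27957 × 1851.78 = 4221 N.

T_L = 1852 N, T_R = 4221 N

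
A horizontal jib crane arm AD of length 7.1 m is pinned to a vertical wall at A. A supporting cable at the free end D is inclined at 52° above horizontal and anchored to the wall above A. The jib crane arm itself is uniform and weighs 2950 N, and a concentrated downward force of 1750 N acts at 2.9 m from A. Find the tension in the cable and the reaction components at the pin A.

T = 2779 N, A_x = 1711 N, A_y = 2510 N

ΣM about A: T·sin52°·7.1 − 2950·3.55 − 1750·2.9 = 0 → T = 15547.5/(7.1·0.788011) = 2778.88 ≈ 2779 N.
ΣF_x = 0: A_x − T·cos52° = 0 → A_x = 2778.88 × 0.615661 = 1711 N.
ΣF_y = 0: A_y + T·sin52° − 2950 − 1750 = 0 → A_y = 4700 − 2778.88 × 0.788011 = 2510 N.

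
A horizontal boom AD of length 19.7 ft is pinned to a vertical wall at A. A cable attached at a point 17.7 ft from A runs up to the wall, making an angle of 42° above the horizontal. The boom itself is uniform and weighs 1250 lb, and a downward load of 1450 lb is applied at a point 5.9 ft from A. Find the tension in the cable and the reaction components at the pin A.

T = 1762 lb, A_x = 1309 lb, A_y = 1521 lb

ΣM about A: T·sin42°·17.7 − 1250·9.85 − 1450·5.9 = 0 → T = 20867.5/(17.7·0.669131) = 1761.92 ≈ 1762 lb.
ΣF_x = 0: A_x − T·cos42° = 0 → A_x = 1761.92 × 0.743145 = 1309 lb.
ΣF_y = 0: A_y + T·sin42° − 1250 − 1450 = 0 → A_y = 2700 − 1761.92 × 0.669131 = 1521 lb.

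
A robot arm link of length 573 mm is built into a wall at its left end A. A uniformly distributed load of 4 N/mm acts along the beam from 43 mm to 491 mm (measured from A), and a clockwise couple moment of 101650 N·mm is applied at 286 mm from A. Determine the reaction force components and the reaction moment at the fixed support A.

A_x = 0, A_y = 1792 N, M_A = 580100 N·mm

Resultant of the distributed load: 4 × 448 = 1792 N at 267 mm from A.
ΣF_x = 0: A_x = 0.
ΣF_y = 0: A_y − 4·448 = 0 → A_y = 1792 N.
ΣM about A: M_A − (4·448)·267 − 101650 = 0 → M_A = 580100 N·mm.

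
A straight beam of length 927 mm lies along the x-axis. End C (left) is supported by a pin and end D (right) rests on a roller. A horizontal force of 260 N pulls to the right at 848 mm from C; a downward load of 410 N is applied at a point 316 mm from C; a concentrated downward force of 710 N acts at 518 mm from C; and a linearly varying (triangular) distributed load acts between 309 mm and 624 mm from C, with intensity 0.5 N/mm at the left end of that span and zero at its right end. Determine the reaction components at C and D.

C_x = -260.0 N, C_y = 627.1 N, D_y = 571.7 N

Resultant of the triangular load: ½ × 0.5 × 315 = 78.75 N, acting at 414 mm from C (one-third of the span from the peak).
Taking moments about C: D_y·927 − 410·316 − 710·518 − (½·0.5·315)·414 = 0 → D_y = 529942.5/927 = 571.675 ≈ 571.7 N.
ΣF_y = 0: C_y + 571.675 − 410 − 710 − ½·0.5·315 = 0 → C_y = 627.1 N.
ΣF_x = 0: C_x + 260 = 0 → C_x = -260.0 N.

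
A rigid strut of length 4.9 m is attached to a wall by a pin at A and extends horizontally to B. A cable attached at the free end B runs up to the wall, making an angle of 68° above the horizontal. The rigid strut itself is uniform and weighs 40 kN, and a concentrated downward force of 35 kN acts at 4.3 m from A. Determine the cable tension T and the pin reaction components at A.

ΣM about A: T·sin68°·4.9 − 40·2.45 − 35·4.3 = 0 → T = 248.5/(4.9·0.927184) = 54.6971 ≈ 54.70 kN.
ΣF_x = 0: A_x − T·cos68° = 0 → A_x = 54.6971 × 0.374607 = 20.49 kN.
ΣF_y = 0: A_y + T·sin68° − 40 − 35 = 0 → A_y = 75 − 54.6971 × 0.927184 = 24.29 kN.

T = 54.70 kN, A_x = 20.49 kN, A_y = 24.29 kN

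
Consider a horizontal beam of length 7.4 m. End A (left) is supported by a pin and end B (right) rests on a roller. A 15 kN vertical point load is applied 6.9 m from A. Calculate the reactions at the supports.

Taking moments about A: B_y·7.4 − 15·6.9 = 0 → B_y = 103.5/7.4 = 13.9865 ≈ 13.99 kN.
ΣF_y = 0: A_y + 13.9865 − 15 = 0 → A_y = 1.014 kN.
ΣF_x = 0: no horizontal applied forces, so A_x = 0.

A_x = 0, A_y = 1.014 kN, B_y = 13.99 kN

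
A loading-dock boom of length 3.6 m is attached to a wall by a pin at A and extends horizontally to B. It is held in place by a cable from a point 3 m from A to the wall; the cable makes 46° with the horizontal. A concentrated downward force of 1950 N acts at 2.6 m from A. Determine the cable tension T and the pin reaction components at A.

ΣM about A: T·sin46°·3 − 1950·2.6 = 0 → T = 5070/(3·0.71934) = 2349.38 ≈ 2349 N.
ΣF_x = 0: A_x − T·cos46° = 0 → A_x = 2349.38 × 0.694658 = 1632 N.
ΣF_y = 0: A_y + T·sin46° − 1950 = 0 → A_y = 1950 − 2349.38 × 0.71934 = 260.0 N.

T = 2349 N, A_x = 1632 N, A_y = 260.0 N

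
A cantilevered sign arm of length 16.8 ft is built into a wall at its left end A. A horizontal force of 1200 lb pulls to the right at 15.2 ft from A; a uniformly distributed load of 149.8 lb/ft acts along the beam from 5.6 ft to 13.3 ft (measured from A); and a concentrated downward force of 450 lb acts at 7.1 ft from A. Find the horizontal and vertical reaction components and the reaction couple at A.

Resultant of the distributed load: 149.8 × 7.7 = 1153.46 lb at 9.45 ft from A.
ΣF_x = 0: A_x + 1200 = 0 → A_x = -1200 lb.
ΣF_y = 0: A_y − 149.8·7.7 − 450 = 0 → A_y = 1603 lb.
ΣM about A: M_A − (149.8·7.7)·9.45 − 450·7.1 = 0 → M_A = 14100 lb·ft.

A_x = -1200 lb, A_y = 1603 lb, M_A = 14100 lb·ft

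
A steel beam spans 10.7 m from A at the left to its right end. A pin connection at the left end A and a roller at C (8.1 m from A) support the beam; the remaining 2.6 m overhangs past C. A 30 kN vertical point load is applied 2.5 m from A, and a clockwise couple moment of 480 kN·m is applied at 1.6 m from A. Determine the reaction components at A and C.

A_x = 0, A_y = -38.52 kN, C_y = 68.52 kN

Taking moments about A: C_y·8.1 − 30·2.5 − 480 = 0 → C_y = 555/8.1 = 68.5185 ≈ 68.52 kN.
ΣF_y = 0: A_y + 68.5185 − 30 = 0 → A_y = -38.52 kN.
ΣF_x = 0: no horizontal applied forces, so A_x = 0.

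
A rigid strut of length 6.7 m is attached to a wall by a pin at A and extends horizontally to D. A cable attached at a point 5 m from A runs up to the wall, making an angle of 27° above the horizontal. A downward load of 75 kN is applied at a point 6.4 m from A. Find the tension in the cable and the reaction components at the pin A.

T = 211.5 kN, A_x = 188.4 kN, A_y = -21.00 kN

ΣM about A: T·sin27°·5 − 75·6.4 = 0 → T = 480/(5·0.45399) = 211.458 ≈ 211.5 kN.
ΣF_x = 0: A_x − T·cos27° = 0 → A_x = 211.458 × 0.891007 = 188.4 kN.
ΣF_y = 0: A_y + T·sin27° − 75 = 0 → A_y = 75 − 211.458 × 0.45399 = -21.00 kN.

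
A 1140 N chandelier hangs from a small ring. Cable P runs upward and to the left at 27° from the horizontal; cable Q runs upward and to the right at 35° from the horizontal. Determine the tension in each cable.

ΣF_x = 0: −T_P·cos27° + T_Q·cos35° = 0 → T_Q = 1.08772·T_P.
ΣF_y = 0: T_P·sin27° + T_Q·sin35° = 1140.
Substitute: T_P·(0.45399 + 1.08772·0.573576) = 1140 → T_P = 1057.63 ≈ 1058 N.
Then T_Q = 1.08772 × 1057.63 = 1150 N.

T_P = 1058 N, T_Q = 1150 N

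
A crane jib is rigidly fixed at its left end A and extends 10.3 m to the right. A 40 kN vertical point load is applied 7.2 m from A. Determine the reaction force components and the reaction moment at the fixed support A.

A_x = 0, A_y = 40.00 kN, M_A = 288.0 kN·m

ΣF_x = 0: A_x = 0.
ΣF_y = 0: A_y − 40 = 0 → A_y = 40.00 kN.
ΣM about A: M_A − 40·7.2 = 0 → M_A = 288.0 kN·m.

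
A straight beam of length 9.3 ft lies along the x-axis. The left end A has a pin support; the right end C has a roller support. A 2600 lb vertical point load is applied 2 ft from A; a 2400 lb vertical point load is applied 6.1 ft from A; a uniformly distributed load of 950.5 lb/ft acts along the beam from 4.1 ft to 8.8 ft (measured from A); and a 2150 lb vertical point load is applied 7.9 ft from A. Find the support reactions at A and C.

Resultant of the distributed load: 950.5 × 4.7 = 4467.35 lb at 6.45 ft from A.
Moments about A: C_y·9.3 − 2600·2 − 2400·6.1 − (950.5·4.7)·6.45 − 2150·7.9 = 0 → C_y = 65639.4075/9.3 = 7058 lb.
ΣF_y = 0: A_y + 7058 − 2600 − 2400 − 950.5·4.7 − 2150 = 0 → A_y = 4559 lb.
ΣF_x = 0: no horizontal applied forces, so A_x = 0.

A_x = 0, A_y = 4559 lb, C_y = 7058 lb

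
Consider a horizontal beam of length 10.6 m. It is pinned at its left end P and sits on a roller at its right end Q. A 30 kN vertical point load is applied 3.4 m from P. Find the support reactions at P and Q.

Taking moments about P: Q_y·10.6 − 30·3.4 = 0 → Q_y = 102/10.6 = 9.62264 ≈ 9.623 kN.
ΣF_y = 0: P_y + 9.62264 − 30 = 0 → P_y = 20.38 kN.
ΣF_x = 0: no horizontal applied forces, so P_x = 0.

P_x = 0, P_y = 20.38 kN, Q_y = 9.623 kN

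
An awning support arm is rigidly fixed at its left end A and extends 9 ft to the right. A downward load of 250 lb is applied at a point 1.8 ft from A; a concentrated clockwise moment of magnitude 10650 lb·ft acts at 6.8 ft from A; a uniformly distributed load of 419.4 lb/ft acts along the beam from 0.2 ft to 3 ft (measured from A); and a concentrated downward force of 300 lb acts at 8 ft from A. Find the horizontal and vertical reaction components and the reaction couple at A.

A_x = 0, A_y = 1724 lb, M_A = 15380 lb·ft

Resultant of the distributed load: 419.4 × 2.8 = 1174.32 lb at 1.6 ft from A.
ΣF_x = 0: A_x = 0.
ΣF_y = 0: A_y − 250 − 419.4·2.8 − 300 = 0 → A_y = 1724 lb.
ΣM about A: M_A − 250·1.8 − 10650 − (419.4·2.8)·1.6 − 300·8 = 0 → M_A = 15380 lb·ft.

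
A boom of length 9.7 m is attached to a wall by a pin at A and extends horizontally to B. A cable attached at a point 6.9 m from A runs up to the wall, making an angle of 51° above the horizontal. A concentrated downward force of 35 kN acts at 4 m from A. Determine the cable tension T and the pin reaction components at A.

ΣM about A: T·sin51°·6.9 − 35·4 = 0 → T = 140/(6.9·0.777146) = 26.1082 ≈ 26.11 kN.
ΣF_x = 0: A_x − T·cos51° = 0 → A_x = 26.1082 × 0.62932 = 16.43 kN.
ΣF_y = 0: A_y + T·sin51° − 35 = 0 → A_y = 35 − 26.1082 × 0.777146 = 14.71 kN.

T = 26.11 kN, A_x = 16.43 kN, A_y = 14.71 kN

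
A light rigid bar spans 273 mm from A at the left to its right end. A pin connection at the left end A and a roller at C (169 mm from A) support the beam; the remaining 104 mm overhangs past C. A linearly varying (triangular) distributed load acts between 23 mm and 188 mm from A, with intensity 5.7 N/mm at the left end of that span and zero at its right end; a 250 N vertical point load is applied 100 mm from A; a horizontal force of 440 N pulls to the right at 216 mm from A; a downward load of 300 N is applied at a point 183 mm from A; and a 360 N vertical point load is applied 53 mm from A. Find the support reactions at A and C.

A_x = -440.0 N, A_y = 577.5 N, C_y = 802.7 N

Resultant of the triangular load: ½ × 5.7 × 165 = 470.25 N, acting at 78 mm from A (one-third of the span from the peak).
Moments about A: C_y·169 − (½·5.7·165)·78 − 250·100 − 300·183 − 360·53 = 0 → C_y = 135659.5/169 = 802.719 ≈ 802.7 N.
ΣF_y = 0: A_y + 802.719 − ½·5.7·165 − 250 − 300 − 360 = 0 → A_y = 577.5 N.
ΣF_x = 0: A_x + 440 = 0 → A_x = -440.0 N.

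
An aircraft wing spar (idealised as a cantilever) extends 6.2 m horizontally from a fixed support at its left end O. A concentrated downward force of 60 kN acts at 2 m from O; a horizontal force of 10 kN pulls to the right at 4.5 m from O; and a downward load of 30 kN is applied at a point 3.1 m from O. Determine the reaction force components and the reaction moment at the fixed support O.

ΣF_x = 0: O_x + 10 = 0 → O_x = -10.00 kN.
ΣF_y = 0: O_y − 60 − 30 = 0 → O_y = 90.00 kN.
ΣM about O: M_O − 60·2 − 30·3.1 = 0 → M_O = 213.0 kN·m.

O_x = -10.00 kN, O_y = 90.00 kN, M_O = 213.0 kN·m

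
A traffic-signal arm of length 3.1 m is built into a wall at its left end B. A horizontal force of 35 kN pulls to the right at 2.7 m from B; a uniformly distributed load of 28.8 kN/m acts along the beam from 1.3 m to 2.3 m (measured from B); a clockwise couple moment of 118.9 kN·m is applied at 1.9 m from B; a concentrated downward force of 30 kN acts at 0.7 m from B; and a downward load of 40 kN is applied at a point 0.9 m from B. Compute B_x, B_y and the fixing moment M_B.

B_x = -35.00 kN, B_y = 98.80 kN, M_B = 227.7 kN·m

Resultant of the distributed load: 28.8 × 1 = 28.8 kN at 1.8 m from B.
ΣF_x = 0: B_x + 35 = 0 → B_x = -35.00 kN.
ΣF_y = 0: B_y − 28.8·1 − 30 − 40 = 0 → B_y = 98.80 kN.
ΣM about B: M_B − (28.8·1)·1.8 − 118.9 − 30·0.7 − 40·0.9 = 0 → M_B = 227.7 kN·m.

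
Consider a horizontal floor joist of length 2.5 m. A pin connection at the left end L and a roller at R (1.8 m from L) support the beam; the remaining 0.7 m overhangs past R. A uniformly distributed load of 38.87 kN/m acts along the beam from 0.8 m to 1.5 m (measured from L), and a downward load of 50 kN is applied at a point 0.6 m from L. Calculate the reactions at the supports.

Resultant of the distributed load: 38.87 × 0.7 = 27.209 kN at 1.15 m from L.
ΣM about L: R_y·1.8 − (38.87·0.7)·1.15 − 50·0.6 = 0 → R_y = 61.29035/1.8 = 34.0502 ≈ 34.05 kN.
ΣF_y = 0: L_y + 34.0502 − 38.87·0.7 − 50 = 0 → L_y = 43.16 kN.
ΣF_x = 0: no horizontal applied forces, so L_x = 0.

L_x = 0, L_y = 43.16 kN, R_y = 34.05 kN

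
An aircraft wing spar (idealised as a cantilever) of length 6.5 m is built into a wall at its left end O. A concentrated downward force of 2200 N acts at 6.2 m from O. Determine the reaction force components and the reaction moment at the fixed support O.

O_x = 0, O_y = 2200 N, M_O = 13640 N·m

ΣF_x = 0: O_x = 0.
ΣF_y = 0: O_y − 2200 = 0 → O_y = 2200 N.
ΣM about O: M_O − 2200·6.2 = 0 → M_O = 13640 N·m.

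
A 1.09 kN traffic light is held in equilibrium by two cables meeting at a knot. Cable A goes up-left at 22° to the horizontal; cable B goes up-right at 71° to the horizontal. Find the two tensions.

T_A = 0.3554 kN, T_B = 1.012 kN

ΣF_x = 0: −T_A·cos22° + T_B·cos71° = 0 → T_B = 2.84789·T_A.
ΣF_y = 0: T_A·sin22° + T_B·sin71° = 1.09.
Substitute: T_A·(0.374607 + 2.84789·0.945519) = 1.09 → T_A = 0.355357 ≈ 0.3554 kN.
Then T_B = 2.84789 × 0.355357 = 1.012 kN.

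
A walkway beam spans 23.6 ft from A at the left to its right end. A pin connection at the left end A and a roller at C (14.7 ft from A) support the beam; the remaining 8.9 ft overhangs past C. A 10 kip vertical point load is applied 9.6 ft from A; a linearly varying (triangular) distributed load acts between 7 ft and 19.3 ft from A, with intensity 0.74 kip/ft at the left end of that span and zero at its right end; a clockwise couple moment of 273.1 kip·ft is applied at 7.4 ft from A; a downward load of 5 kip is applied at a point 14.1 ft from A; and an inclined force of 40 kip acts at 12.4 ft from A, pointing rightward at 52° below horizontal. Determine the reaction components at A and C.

A_x = -24.63 kip, A_y = -8.858 kip, C_y = 59.93 kip

Resultant of the triangular load: ½ × 0.74 × 12.3 = 4.551 kip, acting at 11.1 ft from A (one-third of the span from the peak).
Moments about A: C_y·14.7 − 10·9.6 − (½·0.74·12.3)·11.1 − 273.1 − 5·14.1 − 40·sin52°·12.4 = 0 → C_y = 880.969/14.7 = 59.9299 ≈ 59.93 kip.
ΣF_y = 0: A_y + 59.9299 − 10 − ½·0.74·12.3 − 5 − 40·sin52° = 0 → A_y = -8.858 kip.
ΣF_x = 0: A_x + 40·cos52° = 0 → A_x = -24.63 kip.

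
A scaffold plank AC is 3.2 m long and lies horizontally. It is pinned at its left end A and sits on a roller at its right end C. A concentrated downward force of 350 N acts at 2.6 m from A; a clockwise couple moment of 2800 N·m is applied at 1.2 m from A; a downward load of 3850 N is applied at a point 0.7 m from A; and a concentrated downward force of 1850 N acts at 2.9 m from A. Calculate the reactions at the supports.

A_x = 0, A_y = 2372 N, C_y = 3678 N

Moments about A: C_y·3.2 − 350·2.6 − 2800 − 3850·0.7 − 1850·2.9 = 0 → C_y = 11770/3.2 = 3678.12 ≈ 3678 N.
ΣF_y = 0: A_y + 3678.12 − 350 − 3850 − 1850 = 0 → A_y = 2372 N.
ΣF_x = 0: no horizontal applied forces, so A_x = 0.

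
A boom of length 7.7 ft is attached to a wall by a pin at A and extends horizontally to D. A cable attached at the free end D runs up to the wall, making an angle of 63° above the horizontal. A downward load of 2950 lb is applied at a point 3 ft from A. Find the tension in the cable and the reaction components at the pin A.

T = 1290 lb, A_x = 585.6 lb, A_y = 1801 lb

ΣM about A: T·sin63°·7.7 − 2950·3 = 0 → T = 8850/(7.7·0.891007) = 1289.95 ≈ 1290 lb.
ΣF_x = 0: A_x − T·cos63° = 0 → A_x = 1289.95 × 0.45399 = 585.6 lb.
ΣF_y = 0: A_y + T·sin63° − 2950 = 0 → A_y = 2950 − 1289.95 × 0.891007 = 1801 lb.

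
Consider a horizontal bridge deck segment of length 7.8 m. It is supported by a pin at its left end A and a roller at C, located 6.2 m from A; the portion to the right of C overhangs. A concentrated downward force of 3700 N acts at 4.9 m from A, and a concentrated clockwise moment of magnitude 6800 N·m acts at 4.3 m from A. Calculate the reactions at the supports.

ΣM about A: C_y·6.2 − 3700·4.9 − 6800 = 0 → C_y = 24930/6.2 = 4020.97 ≈ 4021 N.
ΣF_y = 0: A_y + 4020.97 − 3700 = 0 → A_y = -321.0 N.
ΣF_x = 0: no horizontal applied forces, so A_x = 0.

A_x = 0, A_y = -321.0 N, C_y = 4021 N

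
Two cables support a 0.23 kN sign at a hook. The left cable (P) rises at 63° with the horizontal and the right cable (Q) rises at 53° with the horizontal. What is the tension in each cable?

T_P = 0.1540 kN, T_Q = 0.1162 kN

ΣF_x = 0: −T_P·cos63° + T_Q·cos53° = 0 → T_Q = 0.754369·T_P.
ΣF_y = 0: T_P·sin63° + T_Q·sin53° = 0.23.
Substitute: T_P·(0.891007 + 0.754369·0.798636) = 0.23 → T_P = 0.154003 ≈ 0.1540 kN.
Then T_Q = 0.754369 × 0.154003 = 0.1162 kN.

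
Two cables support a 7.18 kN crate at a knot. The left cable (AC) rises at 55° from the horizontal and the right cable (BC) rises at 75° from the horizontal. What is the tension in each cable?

ΣF_x = 0: −T_AC·cos55° + T_BC·cos75° = 0 → T_BC = 2.21613·T_AC.
ΣF_y = 0: T_AC·sin55° + T_BC·sin75° = 7.18.
Substitute: T_AC·(0.819152 + 2.21613·0.965926) = 7.18 → T_AC = 2.42586 ≈ 2.426 kN.
Then T_BC = 2.21613 × 2.42586 = 5.376 kN.

T_AC = 2.426 kN, T_BC = 5.376 kN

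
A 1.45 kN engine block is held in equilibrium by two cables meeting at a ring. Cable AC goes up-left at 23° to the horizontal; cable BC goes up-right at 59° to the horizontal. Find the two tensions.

ΣF_x = 0: −T_AC·cos23° + T_BC·cos59° = 0 → T_BC = 1.78726·T_AC.
ΣF_y = 0: T_AC·sin23° + T_BC·sin59° = 1.45.
Substitute: T_AC·(0.390731 + 1.78726·0.857167) = 1.45 → T_AC = 0.754143 ≈ 0.7541 kN.
Then T_BC = 1.78726 × 0.754143 = 1.348 kN.

T_AC = 0.7541 kN, T_BC = 1.348 kN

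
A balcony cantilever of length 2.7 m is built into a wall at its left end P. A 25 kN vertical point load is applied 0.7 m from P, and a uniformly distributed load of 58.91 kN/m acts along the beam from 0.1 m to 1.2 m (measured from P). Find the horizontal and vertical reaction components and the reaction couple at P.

P_x = 0, P_y = 89.80 kN, M_P = 59.62 kN·m

Resultant of the distributed load: 58.91 × 1.1 = 64.801 kN at 0.65 m from P.
ΣF_x = 0: P_x = 0.
ΣF_y = 0: P_y − 25 − 58.91·1.1 = 0 → P_y = 89.80 kN.
ΣM about P: M_P − 25·0.7 − (58.91·1.1)·0.65 = 0 → M_P = 59.62 kN·m.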